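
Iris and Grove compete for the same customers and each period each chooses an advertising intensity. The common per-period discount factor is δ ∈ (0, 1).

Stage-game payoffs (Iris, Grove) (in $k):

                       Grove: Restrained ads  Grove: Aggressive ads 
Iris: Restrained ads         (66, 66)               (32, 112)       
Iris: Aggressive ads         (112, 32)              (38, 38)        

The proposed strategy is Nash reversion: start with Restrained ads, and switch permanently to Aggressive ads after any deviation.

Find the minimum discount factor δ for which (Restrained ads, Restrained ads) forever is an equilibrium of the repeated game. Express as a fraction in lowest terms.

23/37

66/(1−δ) ≥ 112 + 38δ/(1−δ)
66 ≥ 112 − 74δ
δ ≥ 46/74 = 23/37.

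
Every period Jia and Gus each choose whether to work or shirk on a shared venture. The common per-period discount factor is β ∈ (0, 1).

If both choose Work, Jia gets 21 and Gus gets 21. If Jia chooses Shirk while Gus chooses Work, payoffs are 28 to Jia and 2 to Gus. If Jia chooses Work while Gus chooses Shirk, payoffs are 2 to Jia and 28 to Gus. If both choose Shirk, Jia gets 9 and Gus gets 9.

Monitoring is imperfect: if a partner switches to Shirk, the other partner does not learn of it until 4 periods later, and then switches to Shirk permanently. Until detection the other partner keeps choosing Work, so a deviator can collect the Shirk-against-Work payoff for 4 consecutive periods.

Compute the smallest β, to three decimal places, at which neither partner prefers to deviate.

A deviator earns 28 for 4 periods, then 9 forever; cooperating earns 21 forever. Multiplying the IC by (1−β):
21 ≥ 28(1−β^4) + 9β^4, so 19·β^4 ≥ 7 and β^4 ≥ 7/19.
β ≥ (7/19)^(1/4) ≈ 0.779.

0.779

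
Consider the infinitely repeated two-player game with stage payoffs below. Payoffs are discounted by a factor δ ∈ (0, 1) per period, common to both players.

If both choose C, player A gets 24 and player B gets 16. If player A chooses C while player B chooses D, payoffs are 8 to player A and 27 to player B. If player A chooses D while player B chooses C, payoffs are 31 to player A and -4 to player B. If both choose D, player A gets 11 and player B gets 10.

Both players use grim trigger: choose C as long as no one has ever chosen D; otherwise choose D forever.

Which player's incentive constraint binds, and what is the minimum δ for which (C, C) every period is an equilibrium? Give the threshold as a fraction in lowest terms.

player B; δ ≥ 11/17

For player A: deviation gain 31−24 = 7, per-period punishment loss 24−11 = 13. IC gives δ ≥ 7/20.
For player B: gain 11, loss 6 per period, so δ ≥ 11/17.
The tighter constraint is player B's, so cooperation needs δ ≥ 11/17.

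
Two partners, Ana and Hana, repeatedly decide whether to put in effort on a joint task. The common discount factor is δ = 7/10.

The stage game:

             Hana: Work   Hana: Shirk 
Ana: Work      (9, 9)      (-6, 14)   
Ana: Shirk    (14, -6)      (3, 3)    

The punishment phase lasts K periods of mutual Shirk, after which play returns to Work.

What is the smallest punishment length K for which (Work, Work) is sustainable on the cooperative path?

Need Σ_{k=1}^{K} δ^k ≥ (14−9)/(9−3) = 0.8333 at δ = 7/10.
At K = 1 the sum is 0.7000 < 0.8333; at K = 2 it is 1.1900 ≥ 0.8333.
So the minimum punishment length is K = 2.

2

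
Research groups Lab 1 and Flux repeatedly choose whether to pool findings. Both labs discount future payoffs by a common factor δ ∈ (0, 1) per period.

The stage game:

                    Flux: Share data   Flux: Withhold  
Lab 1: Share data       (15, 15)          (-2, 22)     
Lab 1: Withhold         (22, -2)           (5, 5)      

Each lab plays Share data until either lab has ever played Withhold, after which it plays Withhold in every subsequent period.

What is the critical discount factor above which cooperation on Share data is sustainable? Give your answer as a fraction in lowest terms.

7/17

Cooperation forever yields 15 each period: 15/(1−δ).
Deviating yields 22 once, then 5 forever: 22 + 5δ/(1−δ).
No profitable deviation requires 15/(1−δ) ≥ 22 + 5δ/(1−δ).
Multiplying by (1−δ): 15 ≥ 22(1−δ) + 5δ = 22 − 17δ.
So 17δ ≥ 7, i.e. δ ≥ 7/17.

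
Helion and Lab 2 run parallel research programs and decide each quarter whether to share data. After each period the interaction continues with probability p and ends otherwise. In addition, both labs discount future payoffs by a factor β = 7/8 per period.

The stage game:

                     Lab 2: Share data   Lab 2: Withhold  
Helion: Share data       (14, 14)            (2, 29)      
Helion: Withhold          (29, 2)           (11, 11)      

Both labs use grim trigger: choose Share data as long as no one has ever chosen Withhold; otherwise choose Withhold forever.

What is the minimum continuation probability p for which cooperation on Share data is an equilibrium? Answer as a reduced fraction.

With continuation probability p and discount β, the effective per-period discount factor is βp.
Grim-trigger IC: βp ≥ (29−14)/(29−11) = 5/6.
So p ≥ (5/6)/(7/8) = 20/21.

20/21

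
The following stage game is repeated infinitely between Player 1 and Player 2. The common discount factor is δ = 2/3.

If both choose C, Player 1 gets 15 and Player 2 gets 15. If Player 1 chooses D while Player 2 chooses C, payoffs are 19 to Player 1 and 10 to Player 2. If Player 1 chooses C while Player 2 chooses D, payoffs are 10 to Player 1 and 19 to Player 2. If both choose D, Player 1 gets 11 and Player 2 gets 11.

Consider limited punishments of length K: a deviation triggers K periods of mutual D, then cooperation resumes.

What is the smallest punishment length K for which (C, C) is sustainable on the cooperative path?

2

IC: δ(1−δ^K)/(1−δ) ≥ (19−15)/(15−11) = 1.
With δ = 2/3: need 1 − δ^K ≥ 1·(1−2/3)/(2/3), i.e. δ^K ≤ 0.5000.
Since (2/3)^1 = 0.6667 and (2/3)^2 = 0.4444, the smallest such K is 2.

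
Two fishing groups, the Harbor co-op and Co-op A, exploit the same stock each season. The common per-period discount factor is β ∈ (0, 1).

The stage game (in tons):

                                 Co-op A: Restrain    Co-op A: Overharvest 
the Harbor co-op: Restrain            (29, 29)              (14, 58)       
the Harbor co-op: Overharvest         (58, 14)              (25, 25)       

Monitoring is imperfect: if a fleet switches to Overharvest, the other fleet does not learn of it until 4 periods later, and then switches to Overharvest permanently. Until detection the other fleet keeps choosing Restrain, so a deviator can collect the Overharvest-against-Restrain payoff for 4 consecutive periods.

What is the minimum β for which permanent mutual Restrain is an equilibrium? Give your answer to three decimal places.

A deviator earns 58 for 4 periods, then 25 forever; cooperating earns 29 forever. Multiplying the IC by (1−β):
29 ≥ 58(1−β^4) + 25β^4, so 33·β^4 ≥ 29 and β^4 ≥ 29/33.
β ≥ (29/33)^(1/4) ≈ 0.968.

0.968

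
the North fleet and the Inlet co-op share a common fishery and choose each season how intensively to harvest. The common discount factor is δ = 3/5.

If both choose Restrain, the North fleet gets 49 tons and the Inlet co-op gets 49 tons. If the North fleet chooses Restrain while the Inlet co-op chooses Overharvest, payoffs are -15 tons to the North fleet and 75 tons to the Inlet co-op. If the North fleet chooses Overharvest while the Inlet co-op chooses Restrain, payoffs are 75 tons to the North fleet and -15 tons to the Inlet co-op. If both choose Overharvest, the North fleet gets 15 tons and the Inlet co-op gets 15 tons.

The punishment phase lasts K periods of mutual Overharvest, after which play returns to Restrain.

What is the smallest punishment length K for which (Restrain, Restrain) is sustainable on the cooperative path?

Need Σ_{k=1}^{K} δ^k ≥ (75−49)/(49−15) = 0.7647 at δ = 3/5.
At K = 1 the sum is 0.6000 < 0.7647; at K = 2 it is 0.9600 ≥ 0.7647.
So the minimum punishment length is K = 2.

2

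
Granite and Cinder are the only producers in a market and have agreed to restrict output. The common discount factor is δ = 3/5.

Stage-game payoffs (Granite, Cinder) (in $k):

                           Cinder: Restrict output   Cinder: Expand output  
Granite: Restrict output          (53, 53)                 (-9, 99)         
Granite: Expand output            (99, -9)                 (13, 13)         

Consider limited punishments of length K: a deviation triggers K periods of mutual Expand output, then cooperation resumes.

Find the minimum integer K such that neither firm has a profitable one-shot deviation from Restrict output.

3

No profitable deviation requires (53−13)(δ+…+δ^K) ≥ 99−53, i.e. δ+…+δ^K ≥ 23/20 ≈ 1.1500.
With δ = 3/5, the partial sums are K=1: 0.6000, K=2: 0.9600, K=3: 1.1760.
K = 3 is the first length at which the sum reaches 1.1500.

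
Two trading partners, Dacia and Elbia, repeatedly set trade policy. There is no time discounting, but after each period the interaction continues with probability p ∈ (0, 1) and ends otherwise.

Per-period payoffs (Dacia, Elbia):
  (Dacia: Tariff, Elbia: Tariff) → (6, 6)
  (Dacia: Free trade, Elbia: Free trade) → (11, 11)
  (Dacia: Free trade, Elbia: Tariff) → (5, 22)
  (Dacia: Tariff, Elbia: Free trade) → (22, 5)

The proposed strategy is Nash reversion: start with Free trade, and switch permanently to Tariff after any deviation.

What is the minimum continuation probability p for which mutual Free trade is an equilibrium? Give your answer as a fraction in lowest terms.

Expected cooperation value is 11 + p·11 + p²·11 + … = 11/(1−p); deviation gives 22 + p·6/(1−p).
11 ≥ 22(1−p) + 6p ⇒ 16p ≥ 11 ⇒ p ≥ 11/16.

11/16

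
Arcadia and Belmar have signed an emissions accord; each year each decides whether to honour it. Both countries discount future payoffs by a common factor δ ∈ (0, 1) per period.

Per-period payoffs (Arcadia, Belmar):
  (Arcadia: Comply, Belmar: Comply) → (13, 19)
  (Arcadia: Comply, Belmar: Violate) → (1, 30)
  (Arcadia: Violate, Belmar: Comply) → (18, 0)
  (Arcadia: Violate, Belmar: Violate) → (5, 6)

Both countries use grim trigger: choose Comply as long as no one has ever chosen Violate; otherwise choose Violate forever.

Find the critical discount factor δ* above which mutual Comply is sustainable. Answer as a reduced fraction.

Arcadia's threshold: (18−13)/(18−5) = 5/13.
Belmar's threshold: (30−19)/(30−6) = 11/24.
5/13 < 11/24, so Belmar binds and δ* = 11/24.

11/24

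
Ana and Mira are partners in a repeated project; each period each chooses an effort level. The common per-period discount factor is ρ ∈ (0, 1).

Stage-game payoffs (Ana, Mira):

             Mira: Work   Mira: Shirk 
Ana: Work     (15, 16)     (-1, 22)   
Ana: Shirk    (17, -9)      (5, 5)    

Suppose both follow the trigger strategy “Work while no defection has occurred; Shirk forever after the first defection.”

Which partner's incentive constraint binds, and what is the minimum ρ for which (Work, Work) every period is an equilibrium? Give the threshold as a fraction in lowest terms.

Mira; ρ ≥ 6/17

For Ana: deviation gain 17−15 = 2, per-period punishment loss 15−5 = 10. IC gives ρ ≥ 2/12 = 1/6.
For Mira: gain 6, loss 11 per period, so ρ ≥ 6/17.
The tighter constraint is Mira's, so cooperation needs ρ ≥ 6/17.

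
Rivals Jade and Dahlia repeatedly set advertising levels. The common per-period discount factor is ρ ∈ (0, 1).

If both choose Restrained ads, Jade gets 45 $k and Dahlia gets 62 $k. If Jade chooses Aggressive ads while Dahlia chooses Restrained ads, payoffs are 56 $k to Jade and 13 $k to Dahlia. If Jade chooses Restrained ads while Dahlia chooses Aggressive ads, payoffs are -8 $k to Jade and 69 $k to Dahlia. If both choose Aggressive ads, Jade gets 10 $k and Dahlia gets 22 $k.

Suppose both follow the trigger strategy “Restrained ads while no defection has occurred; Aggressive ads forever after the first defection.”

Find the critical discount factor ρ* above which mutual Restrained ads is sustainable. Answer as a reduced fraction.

Jade: cooperation gives 45 each period; deviation gives 56 once then 10 forever.
  45/(1−ρ) ≥ 56 + 10ρ/(1−ρ) ⇒ ρ ≥ 11/46.
Dahlia: cooperation gives 62 each period; deviation gives 69 once then 22 forever.
  ρ ≥ 7/47.
Both must hold, so the binding constraint is Jade's: ρ ≥ 11/46.

11/46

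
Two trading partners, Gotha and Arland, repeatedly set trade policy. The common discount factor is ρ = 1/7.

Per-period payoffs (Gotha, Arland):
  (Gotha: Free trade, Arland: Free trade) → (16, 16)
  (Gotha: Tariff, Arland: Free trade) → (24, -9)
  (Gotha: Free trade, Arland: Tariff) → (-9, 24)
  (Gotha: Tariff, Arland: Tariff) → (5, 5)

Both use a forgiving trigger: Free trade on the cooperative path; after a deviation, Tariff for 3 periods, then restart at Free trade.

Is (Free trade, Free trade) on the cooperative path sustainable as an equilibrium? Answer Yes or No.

IC: ρ+…+ρ^3 ≥ (24−16)/(16−5) = 8/11.
At ρ = 1/7: partial sum = 0.1662 < 0.7273. Cooperation not sustainable.

No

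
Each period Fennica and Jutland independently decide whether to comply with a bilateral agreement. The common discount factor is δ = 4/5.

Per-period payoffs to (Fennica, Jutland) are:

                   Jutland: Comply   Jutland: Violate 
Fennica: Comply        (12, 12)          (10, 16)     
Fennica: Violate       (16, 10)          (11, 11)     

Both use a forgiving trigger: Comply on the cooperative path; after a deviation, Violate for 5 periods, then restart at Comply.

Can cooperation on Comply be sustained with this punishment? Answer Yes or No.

IC: δ+…+δ^5 ≥ (16−12)/(12−11) = 4.
At δ = 4/5: partial sum = 2.6893 < 4.0000. Cooperation not sustainable.

No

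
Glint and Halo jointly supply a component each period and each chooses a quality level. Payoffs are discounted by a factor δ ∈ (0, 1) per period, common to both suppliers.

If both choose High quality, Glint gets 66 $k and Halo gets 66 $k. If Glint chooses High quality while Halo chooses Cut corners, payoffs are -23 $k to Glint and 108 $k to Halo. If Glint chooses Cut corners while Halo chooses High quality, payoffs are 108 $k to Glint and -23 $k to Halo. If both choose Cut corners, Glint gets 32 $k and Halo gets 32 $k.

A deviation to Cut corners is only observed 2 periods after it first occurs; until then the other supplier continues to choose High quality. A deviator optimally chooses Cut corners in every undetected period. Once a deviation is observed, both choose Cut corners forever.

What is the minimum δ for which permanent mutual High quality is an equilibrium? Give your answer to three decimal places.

The best deviation is to choose Cut corners for all 2 undetected periods, earning 108 each, then 32 forever once detected.
Deviation value: 108(1−δ^2)/(1−δ) + 32δ^2/(1−δ); cooperation value: 66/(1−δ).
IC: 66 ≥ 108(1−δ^2) + 32δ^2 = 108 − 76δ^2.
So δ^2 ≥ 42/76 = 21/38, giving δ ≥ (21/38)^(1/2) ≈ 0.743.

0.743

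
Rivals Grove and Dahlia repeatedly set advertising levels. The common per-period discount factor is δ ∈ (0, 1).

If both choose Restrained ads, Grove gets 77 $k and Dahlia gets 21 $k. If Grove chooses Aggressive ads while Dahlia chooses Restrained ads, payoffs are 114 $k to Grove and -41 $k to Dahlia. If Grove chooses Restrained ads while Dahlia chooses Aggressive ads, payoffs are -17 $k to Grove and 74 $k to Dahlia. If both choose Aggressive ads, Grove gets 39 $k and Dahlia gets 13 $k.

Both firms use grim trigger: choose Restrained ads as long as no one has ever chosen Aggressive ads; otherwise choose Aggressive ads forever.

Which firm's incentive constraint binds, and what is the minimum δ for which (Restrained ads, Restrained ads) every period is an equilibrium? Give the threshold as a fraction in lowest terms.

Dahlia; δ ≥ 53/61

Grove: cooperation gives 77 each period; deviation gives 114 once then 39 forever.
  77/(1−δ) ≥ 114 + 39δ/(1−δ) ⇒ δ ≥ 37/75.
Dahlia: cooperation gives 21 each period; deviation gives 74 once then 13 forever.
  δ ≥ 53/61.
Both must hold, so the binding constraint is Dahlia's: δ ≥ 53/61.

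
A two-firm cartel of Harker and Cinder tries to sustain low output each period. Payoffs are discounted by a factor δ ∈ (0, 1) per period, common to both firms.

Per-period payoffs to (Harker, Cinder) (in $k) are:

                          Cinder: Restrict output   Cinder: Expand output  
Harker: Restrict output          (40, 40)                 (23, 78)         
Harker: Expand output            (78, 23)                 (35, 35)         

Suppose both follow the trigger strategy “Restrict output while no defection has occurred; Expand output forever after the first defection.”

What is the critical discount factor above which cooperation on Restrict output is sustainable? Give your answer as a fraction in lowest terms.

38/43

Cooperation forever yields 40 each period: 40/(1−δ).
Deviating yields 78 once, then 35 forever: 78 + 35δ/(1−δ).
No profitable deviation requires 40/(1−δ) ≥ 78 + 35δ/(1−δ).
Multiplying by (1−δ): 40 ≥ 78(1−δ) + 35δ = 78 − 43δ.
So 43δ ≥ 38, i.e. δ ≥ 38/43.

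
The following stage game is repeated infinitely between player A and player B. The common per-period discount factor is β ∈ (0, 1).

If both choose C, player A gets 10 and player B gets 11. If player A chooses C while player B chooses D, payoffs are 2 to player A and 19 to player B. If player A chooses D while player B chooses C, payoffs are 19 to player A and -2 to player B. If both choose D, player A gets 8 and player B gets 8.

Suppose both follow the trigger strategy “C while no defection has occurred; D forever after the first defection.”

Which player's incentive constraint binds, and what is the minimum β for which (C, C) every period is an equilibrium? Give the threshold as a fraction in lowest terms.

For player A: deviation gain 19−10 = 9, per-period punishment loss 10−8 = 2. IC gives β ≥ 9/11.
For player B: gain 8, loss 3 per period, so β ≥ 8/11.
The tighter constraint is player A's, so cooperation needs β ≥ 9/11.

player A; β ≥ 9/11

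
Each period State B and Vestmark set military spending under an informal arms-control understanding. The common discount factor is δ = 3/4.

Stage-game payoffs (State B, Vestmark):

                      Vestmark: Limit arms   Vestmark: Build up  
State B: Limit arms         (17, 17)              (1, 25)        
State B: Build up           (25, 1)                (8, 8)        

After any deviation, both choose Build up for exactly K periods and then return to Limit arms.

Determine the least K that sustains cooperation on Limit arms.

2

IC: δ(1−δ^K)/(1−δ) ≥ (25−17)/(17−8) = 8/9.
With δ = 3/4: need 1 − δ^K ≥ 8/9·(1−3/4)/(3/4), i.e. δ^K ≤ 0.7037.
Since (3/4)^1 = 0.7500 and (3/4)^2 = 0.5625, the smallest such K is 2.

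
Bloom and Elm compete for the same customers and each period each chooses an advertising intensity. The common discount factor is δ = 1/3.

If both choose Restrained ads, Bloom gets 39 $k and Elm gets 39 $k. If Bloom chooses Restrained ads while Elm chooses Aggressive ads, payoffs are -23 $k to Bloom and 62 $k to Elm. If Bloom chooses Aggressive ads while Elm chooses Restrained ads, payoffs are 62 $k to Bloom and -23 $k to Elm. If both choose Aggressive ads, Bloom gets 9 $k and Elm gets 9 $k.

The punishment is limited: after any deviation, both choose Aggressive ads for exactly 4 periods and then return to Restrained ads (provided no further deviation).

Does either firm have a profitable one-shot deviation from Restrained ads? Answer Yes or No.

IC: δ+…+δ^4 ≥ (62−39)/(39−9) = 23/30.
At δ = 1/3: partial sum = 0.4938 < 0.7667. Cooperation not sustainable.

Yes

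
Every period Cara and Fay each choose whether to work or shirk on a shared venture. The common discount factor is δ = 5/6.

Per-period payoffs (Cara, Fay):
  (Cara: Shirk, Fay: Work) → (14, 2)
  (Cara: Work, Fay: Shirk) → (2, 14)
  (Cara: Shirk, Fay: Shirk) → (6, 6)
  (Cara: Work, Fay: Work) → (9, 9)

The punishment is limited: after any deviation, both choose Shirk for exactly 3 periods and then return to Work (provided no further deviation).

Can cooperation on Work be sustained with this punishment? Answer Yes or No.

Comparing payoff streams over the 4 periods until play realigns: cooperate → 9(1+δ+…+δ^3); deviate → 14 + 6(δ+…+δ^3).
Cooperation is sustained iff (9−6)(δ+…+δ^3) ≥ 14−9.
δ+…+δ^3 = 5/6·(1−(5/6)^3)/(1−5/6) = 2.1065, and (14−9)/(9−6) = 1.6667.
2.1065 ≥ 1.6667, so cooperation is sustainable.

Yes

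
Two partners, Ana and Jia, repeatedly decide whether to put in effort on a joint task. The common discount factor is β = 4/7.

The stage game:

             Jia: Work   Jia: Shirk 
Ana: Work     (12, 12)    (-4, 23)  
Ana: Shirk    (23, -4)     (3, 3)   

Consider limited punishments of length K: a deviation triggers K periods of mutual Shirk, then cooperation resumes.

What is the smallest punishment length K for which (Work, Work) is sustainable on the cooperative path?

5

Need Σ_{k=1}^{K} β^k ≥ (23−12)/(12−3) = 1.2222 at β = 4/7.
At K = 4 the sum is 1.1912 < 1.2222; at K = 5 it is 1.2521 ≥ 1.2222.
So the minimum punishment length is K = 5.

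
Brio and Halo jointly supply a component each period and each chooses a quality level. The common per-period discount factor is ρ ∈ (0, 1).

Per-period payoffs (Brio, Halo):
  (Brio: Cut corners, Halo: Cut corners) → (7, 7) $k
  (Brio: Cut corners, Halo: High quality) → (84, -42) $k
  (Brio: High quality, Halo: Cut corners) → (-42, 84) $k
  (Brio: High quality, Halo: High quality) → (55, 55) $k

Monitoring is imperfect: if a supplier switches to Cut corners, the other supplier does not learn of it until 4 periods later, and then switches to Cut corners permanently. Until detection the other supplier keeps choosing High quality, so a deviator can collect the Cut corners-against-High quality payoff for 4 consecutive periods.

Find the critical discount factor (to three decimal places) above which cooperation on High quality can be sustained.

0.783

The best deviation is to choose Cut corners for all 4 undetected periods, earning 84 each, then 7 forever once detected.
Deviation value: 84(1−ρ^4)/(1−ρ) + 7ρ^4/(1−ρ); cooperation value: 55/(1−ρ).
IC: 55 ≥ 84(1−ρ^4) + 7ρ^4 = 84 − 77ρ^4.
So ρ^4 ≥ 29/77, giving ρ ≥ (29/77)^(1/4) ≈ 0.783.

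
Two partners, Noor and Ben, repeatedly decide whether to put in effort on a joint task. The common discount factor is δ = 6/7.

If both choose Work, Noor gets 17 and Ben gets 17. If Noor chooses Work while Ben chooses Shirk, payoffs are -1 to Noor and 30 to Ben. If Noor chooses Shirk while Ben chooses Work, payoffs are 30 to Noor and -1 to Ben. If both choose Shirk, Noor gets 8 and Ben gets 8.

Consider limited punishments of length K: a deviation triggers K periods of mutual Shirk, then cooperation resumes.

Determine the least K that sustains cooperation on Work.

IC: δ(1−δ^K)/(1−δ) ≥ (30−17)/(17−8) = 13/9.
With δ = 6/7: need 1 − δ^K ≥ 13/9·(1−6/7)/(6/7), i.e. δ^K ≤ 0.7593.
Since (6/7)^1 = 0.8571 and (6/7)^2 = 0.7347, the smallest such K is 2.

2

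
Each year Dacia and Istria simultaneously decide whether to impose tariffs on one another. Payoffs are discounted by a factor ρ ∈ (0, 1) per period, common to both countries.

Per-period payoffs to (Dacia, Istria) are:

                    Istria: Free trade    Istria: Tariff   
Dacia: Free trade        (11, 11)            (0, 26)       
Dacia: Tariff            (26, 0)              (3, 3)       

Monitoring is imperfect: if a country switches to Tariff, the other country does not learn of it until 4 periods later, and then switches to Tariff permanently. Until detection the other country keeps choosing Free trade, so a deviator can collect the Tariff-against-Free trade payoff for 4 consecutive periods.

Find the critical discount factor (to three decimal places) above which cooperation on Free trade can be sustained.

Deviating for the 4 undetected periods gains 26−11 = 15 per period over cooperation, then loses 11−3 = 8 per period forever once punishment starts.
Gain: 15(1 + ρ + … + ρ^3); loss: 8·ρ^4/(1−ρ).
No profitable deviation ⇔ 15(1−ρ^4) ≤ 8·ρ^4, i.e. ρ^4 ≥ 15/(15+8) = 15/23.
Hence ρ ≥ (15/23)^(1/4) ≈ 0.899.

0.899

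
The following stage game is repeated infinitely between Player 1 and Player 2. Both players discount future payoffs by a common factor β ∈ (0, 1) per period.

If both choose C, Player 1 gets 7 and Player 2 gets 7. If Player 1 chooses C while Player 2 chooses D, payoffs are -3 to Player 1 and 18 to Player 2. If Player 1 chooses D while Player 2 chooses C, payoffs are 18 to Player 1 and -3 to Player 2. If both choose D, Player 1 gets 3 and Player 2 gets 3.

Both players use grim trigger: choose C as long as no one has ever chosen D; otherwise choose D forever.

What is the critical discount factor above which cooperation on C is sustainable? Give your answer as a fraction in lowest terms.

11/15

7/(1−β) ≥ 18 + 3β/(1−β)
7 ≥ 18 − 15β
β ≥ 11/15.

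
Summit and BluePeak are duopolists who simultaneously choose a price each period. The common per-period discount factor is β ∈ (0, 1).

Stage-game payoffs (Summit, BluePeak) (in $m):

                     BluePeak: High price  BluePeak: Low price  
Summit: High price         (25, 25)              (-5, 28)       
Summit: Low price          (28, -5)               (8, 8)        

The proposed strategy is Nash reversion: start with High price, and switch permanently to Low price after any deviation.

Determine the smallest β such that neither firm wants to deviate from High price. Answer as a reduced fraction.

25/(1−β) ≥ 28 + 8β/(1−β)
25 ≥ 28 − 20β
β ≥ 3/20.

3/20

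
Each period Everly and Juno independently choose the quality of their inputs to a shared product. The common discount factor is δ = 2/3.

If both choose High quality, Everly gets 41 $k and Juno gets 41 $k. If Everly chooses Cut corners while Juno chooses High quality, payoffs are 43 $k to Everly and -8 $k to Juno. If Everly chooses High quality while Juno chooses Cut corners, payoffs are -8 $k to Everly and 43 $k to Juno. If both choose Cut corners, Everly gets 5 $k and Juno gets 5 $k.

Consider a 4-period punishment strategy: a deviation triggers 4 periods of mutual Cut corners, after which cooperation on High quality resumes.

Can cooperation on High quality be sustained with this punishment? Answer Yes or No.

Yes

IC: δ+…+δ^4 ≥ (43−41)/(41−5) = 1/18.
At δ = 2/3: partial sum = 1.6049 ≥ 0.0556. Cooperation sustainable.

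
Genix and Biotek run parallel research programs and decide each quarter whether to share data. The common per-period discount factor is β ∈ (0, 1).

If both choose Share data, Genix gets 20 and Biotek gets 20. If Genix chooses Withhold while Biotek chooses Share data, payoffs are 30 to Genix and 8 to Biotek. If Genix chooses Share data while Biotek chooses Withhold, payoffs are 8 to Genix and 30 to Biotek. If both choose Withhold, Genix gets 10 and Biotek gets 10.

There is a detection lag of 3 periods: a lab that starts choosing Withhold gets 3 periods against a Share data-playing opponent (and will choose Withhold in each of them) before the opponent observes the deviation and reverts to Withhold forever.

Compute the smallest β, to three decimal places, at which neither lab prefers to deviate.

0.794

A deviator earns 30 for 3 periods, then 10 forever; cooperating earns 20 forever. Multiplying the IC by (1−β):
20 ≥ 30(1−β^3) + 10β^3, so 20·β^3 ≥ 10 and β^3 ≥ 1/2.
β ≥ (1/2)^(1/3) ≈ 0.794.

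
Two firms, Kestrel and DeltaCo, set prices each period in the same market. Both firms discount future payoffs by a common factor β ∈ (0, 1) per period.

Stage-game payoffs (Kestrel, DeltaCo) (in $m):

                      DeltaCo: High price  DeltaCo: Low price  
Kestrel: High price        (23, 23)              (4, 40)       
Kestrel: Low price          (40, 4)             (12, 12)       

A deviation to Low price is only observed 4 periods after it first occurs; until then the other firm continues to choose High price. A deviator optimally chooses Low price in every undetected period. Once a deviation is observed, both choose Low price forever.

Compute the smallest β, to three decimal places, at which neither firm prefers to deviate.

0.883

Deviating for the 4 undetected periods gains 40−23 = 17 per period over cooperation, then loses 23−12 = 11 per period forever once punishment starts.
Gain: 17(1 + β + … + β^3); loss: 11·β^4/(1−β).
No profitable deviation ⇔ 17(1−β^4) ≤ 11·β^4, i.e. β^4 ≥ 17/(17+11) = 17/28.
Hence β ≥ (17/28)^(1/4) ≈ 0.883.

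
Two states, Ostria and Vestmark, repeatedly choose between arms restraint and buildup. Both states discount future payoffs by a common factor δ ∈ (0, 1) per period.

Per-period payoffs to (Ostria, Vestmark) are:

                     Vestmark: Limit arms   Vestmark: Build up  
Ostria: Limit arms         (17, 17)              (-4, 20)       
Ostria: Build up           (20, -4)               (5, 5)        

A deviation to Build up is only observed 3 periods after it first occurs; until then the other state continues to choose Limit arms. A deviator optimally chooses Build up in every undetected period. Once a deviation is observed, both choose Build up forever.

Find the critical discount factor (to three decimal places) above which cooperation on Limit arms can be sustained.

The best deviation is to choose Build up for all 3 undetected periods, earning 20 each, then 5 forever once detected.
Deviation value: 20(1−δ^3)/(1−δ) + 5δ^3/(1−δ); cooperation value: 17/(1−δ).
IC: 17 ≥ 20(1−δ^3) + 5δ^3 = 20 − 15δ^3.
So δ^3 ≥ 3/15 = 1/5, giving δ ≥ (1/5)^(1/3) ≈ 0.585.

0.585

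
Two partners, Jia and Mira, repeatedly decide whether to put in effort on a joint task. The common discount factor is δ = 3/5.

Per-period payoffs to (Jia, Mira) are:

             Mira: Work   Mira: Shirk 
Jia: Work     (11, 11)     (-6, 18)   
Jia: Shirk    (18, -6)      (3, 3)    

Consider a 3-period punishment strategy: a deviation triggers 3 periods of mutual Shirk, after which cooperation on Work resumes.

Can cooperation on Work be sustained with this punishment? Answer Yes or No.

IC: δ+…+δ^3 ≥ (18−11)/(11−3) = 7/8.
At δ = 3/5: partial sum = 1.1760 ≥ 0.8750. Cooperation sustainable.

Yes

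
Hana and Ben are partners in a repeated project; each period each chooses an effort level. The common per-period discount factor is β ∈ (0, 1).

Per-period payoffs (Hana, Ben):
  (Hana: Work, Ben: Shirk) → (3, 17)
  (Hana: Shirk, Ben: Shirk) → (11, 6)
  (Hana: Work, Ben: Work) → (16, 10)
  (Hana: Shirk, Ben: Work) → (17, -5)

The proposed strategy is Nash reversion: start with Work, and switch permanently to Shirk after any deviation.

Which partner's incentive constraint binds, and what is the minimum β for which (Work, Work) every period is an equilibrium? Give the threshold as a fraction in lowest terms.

For Hana: deviation gain 17−16 = 1, per-period punishment loss 16−11 = 5. IC gives β ≥ 1/6.
For Ben: gain 7, loss 4 per period, so β ≥ 7/11.
The tighter constraint is Ben's, so cooperation needs β ≥ 7/11.

Ben; β ≥ 7/11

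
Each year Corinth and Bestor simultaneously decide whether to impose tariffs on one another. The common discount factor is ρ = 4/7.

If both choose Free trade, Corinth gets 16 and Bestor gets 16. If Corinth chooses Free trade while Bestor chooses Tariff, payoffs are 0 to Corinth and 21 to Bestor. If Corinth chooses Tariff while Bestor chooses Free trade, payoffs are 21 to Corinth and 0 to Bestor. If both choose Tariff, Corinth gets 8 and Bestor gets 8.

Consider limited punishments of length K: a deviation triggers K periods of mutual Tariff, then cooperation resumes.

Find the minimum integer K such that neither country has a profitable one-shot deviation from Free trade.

2

No profitable deviation requires (16−8)(ρ+…+ρ^K) ≥ 21−16, i.e. ρ+…+ρ^K ≥ 5/8 ≈ 0.6250.
With ρ = 4/7, the partial sums are K=1: 0.5714, K=2: 0.8980.
K = 2 is the first length at which the sum reaches 0.6250.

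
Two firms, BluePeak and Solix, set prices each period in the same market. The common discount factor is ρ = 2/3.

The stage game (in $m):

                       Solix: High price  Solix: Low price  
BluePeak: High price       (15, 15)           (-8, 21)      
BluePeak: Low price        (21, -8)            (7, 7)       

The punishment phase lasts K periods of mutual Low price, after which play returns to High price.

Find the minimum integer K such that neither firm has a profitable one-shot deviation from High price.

2

No profitable deviation requires (15−7)(ρ+…+ρ^K) ≥ 21−15, i.e. ρ+…+ρ^K ≥ 3/4 ≈ 0.7500.
With ρ = 2/3, the partial sums are K=1: 0.6667, K=2: 1.1111.
K = 2 is the first length at which the sum reaches 0.7500.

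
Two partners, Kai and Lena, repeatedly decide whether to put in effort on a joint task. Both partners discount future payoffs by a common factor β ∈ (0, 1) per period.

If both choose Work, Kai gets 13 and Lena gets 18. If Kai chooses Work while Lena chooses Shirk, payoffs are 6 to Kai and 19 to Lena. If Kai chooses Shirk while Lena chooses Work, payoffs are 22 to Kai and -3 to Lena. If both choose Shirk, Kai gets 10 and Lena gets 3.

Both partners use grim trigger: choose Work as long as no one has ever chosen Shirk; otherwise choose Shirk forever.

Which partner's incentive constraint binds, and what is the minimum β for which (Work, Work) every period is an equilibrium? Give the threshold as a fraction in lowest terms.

Kai; β ≥ 3/4

For Kai: deviation gain 22−13 = 9, per-period punishment loss 13−10 = 3. IC gives β ≥ 9/12 = 3/4.
For Lena: gain 1, loss 15 per period, so β ≥ 1/16.
The tighter constraint is Kai's, so cooperation needs β ≥ 3/4.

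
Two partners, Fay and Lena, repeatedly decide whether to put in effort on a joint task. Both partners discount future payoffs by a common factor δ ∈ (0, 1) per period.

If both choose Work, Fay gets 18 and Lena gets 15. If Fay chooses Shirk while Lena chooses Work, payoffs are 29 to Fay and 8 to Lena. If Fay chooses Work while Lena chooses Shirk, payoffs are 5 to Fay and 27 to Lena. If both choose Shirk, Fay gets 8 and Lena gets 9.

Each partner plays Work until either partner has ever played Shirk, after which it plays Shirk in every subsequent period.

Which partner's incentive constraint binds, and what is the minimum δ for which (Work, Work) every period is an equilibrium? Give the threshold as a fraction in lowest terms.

Lena; δ ≥ 2/3

For Fay: deviation gain 29−18 = 11, per-period punishment loss 18−8 = 10. IC gives δ ≥ 11/21.
For Lena: gain 12, loss 6 per period, so δ ≥ 12/18 = 2/3.
The tighter constraint is Lena's, so cooperation needs δ ≥ 2/3.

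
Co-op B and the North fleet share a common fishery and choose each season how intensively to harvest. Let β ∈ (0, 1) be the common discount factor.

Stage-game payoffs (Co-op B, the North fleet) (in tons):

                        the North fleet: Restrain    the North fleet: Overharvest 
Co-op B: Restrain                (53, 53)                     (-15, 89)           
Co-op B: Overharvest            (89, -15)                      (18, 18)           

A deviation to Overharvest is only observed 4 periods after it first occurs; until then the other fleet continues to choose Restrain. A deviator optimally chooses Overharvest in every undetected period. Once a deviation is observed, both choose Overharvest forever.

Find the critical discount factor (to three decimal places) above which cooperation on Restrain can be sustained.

The best deviation is to choose Overharvest for all 4 undetected periods, earning 89 each, then 18 forever once detected.
Deviation value: 89(1−β^4)/(1−β) + 18β^4/(1−β); cooperation value: 53/(1−β).
IC: 53 ≥ 89(1−β^4) + 18β^4 = 89 − 71β^4.
So β^4 ≥ 36/71, giving β ≥ (36/71)^(1/4) ≈ 0.844.

0.844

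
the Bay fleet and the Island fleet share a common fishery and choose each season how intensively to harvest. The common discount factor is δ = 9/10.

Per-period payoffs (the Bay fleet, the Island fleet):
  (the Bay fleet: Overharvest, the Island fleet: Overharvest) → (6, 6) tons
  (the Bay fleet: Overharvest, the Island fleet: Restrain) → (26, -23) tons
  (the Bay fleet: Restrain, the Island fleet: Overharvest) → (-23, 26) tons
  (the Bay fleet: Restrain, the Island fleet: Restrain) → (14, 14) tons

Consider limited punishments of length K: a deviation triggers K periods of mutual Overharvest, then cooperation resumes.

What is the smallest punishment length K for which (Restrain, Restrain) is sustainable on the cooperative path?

Need Σ_{k=1}^{K} δ^k ≥ (26−14)/(14−6) = 1.5000 at δ = 9/10.
At K = 1 the sum is 0.9000 < 1.5000; at K = 2 it is 1.7100 ≥ 1.5000.
So the minimum punishment length is K = 2.

2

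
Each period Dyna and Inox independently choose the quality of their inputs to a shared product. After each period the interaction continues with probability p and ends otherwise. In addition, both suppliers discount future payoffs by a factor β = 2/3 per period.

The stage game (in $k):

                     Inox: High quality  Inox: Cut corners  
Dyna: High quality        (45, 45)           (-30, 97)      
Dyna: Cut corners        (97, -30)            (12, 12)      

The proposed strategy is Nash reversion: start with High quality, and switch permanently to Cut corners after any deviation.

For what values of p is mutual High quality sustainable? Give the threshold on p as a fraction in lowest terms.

Expected continuation weight on next period's payoff is β·p = 2/3·p, which plays the role of the discount factor.
Cooperation requires 2/3·p ≥ (97−45)/(97−12) = 52/85, hence p ≥ 78/85.

78/85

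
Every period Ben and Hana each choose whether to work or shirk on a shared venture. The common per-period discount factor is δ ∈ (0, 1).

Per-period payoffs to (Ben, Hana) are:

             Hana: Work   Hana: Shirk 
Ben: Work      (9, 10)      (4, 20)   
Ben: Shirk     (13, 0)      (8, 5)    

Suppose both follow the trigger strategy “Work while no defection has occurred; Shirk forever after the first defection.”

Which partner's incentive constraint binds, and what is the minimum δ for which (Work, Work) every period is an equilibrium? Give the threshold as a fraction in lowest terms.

Ben: cooperation gives 9 each period; deviation gives 13 once then 8 forever.
  9/(1−δ) ≥ 13 + 8δ/(1−δ) ⇒ δ ≥ 4/5.
Hana: cooperation gives 10 each period; deviation gives 20 once then 5 forever.
  δ ≥ 10/15 = 2/3.
Both must hold, so the binding constraint is Ben's: δ ≥ 4/5.

Ben; δ ≥ 4/5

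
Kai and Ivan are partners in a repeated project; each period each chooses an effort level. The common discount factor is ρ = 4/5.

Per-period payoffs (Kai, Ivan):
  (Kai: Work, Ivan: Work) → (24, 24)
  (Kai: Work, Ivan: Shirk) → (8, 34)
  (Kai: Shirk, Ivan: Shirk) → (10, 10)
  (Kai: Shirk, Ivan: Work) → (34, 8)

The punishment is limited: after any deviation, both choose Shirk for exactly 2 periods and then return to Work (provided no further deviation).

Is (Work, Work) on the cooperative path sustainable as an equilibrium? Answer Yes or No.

A one-shot deviation gives 34 now, then 10 for 2 periods, then back to 24.
Gain from deviating: (34−24) today; loss: (24−10) in each of the next 2 periods.
No-deviation condition: (24−10)(ρ+…+ρ^2) ≥ 34−24, i.e. ρ+…+ρ^2 ≥ 5/7.
At ρ = 4/5: ρ+…+ρ^2 = 1.4400 ≥ 0.7143.
So cooperation is sustainable.

Yes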